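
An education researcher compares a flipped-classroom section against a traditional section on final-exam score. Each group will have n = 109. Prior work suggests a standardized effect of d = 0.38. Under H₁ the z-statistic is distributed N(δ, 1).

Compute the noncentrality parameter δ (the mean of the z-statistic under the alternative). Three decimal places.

The noncentrality parameter scales effect size by the design's sample-size factor: δ = d·√(n/2) = 0.38 × √(109/2) = 2.8053

δ ≈ 2.805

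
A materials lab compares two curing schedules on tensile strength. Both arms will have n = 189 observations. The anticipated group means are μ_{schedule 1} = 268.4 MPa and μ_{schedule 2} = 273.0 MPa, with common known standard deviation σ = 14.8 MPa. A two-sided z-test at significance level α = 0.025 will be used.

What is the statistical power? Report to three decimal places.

Standardized effect: d = |μ_{schedule 1} − μ_{schedule 2}| / σ = |268.4 − 273.0| / 14.8 = 0.3108
Noncentrality parameter: δ = d·√(n/2) = 0.3108 × √(189/2) = 3.0214
Two-sided α = 0.025 → critical value z_{0.0125} = 2.241.
Power = Φ(δ − 2.241) + Φ(−δ − 2.241) = Φ(0.780) + Φ(-5.263) = 0.7823 + 0.0000 = 0.7823.

Power ≈ 0.782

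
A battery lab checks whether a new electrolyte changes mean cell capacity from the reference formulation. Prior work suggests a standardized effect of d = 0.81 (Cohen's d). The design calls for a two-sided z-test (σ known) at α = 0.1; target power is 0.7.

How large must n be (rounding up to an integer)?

n = 8

Set Φ(δ − 1.645) = 0.7; then δ − 1.645 = Φ⁻¹(0.7) = 0.524, giving δ = 2.169.
(Ignoring the negligible lower-tail rejection probability gives the usual closed-form inversion.)
δ = d·√n ⇒ n = (δ/d)² = (2.169 / 0.81)² = 7.17.
Rounding up, n = 8.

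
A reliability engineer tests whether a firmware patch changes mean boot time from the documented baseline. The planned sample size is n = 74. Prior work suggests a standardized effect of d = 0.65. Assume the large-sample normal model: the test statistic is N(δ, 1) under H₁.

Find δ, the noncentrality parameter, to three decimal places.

The noncentrality parameter scales effect size by the design's sample-size factor: δ = d·√n = 0.65 × √74 = 5.5915

δ ≈ 5.592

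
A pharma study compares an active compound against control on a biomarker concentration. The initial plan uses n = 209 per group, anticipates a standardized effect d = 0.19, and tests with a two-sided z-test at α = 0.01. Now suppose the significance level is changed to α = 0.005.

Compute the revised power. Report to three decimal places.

δ = d·√(n/2) = 0.19 × √(209/2) = 1.9423 (unchanged). New critical value: z_{0.0025} = 2.807.
Revised power = Φ(δ − 2.807) + Φ(−δ − 2.807) = Φ(-0.865) + Φ(-4.749) = 0.1936 + 0.0000 = 0.1936.

Power ≈ 0.194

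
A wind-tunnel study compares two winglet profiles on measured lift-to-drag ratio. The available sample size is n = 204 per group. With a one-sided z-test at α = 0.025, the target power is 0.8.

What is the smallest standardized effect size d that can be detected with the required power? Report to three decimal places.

Required noncentrality: δ = z_{0.025} + z_{0.20} = 1.960 + 0.842 = 2.802.
δ = d·√(n/2) ⇒ d = δ/√(n/2) = 2.802/√(204/2) = 0.2774.

d ≈ 0.277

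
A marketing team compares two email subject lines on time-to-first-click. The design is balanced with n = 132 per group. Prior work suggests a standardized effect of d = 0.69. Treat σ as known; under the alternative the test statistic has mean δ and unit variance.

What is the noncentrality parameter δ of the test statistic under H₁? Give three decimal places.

The noncentrality parameter scales effect size by the design's sample-size factor: δ = d·√(n/2) = 0.69 × √(132/2) = 5.6056

δ ≈ 5.606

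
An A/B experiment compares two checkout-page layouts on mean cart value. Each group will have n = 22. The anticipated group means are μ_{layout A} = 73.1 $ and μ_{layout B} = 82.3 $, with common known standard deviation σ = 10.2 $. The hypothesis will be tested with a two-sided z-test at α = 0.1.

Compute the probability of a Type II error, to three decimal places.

Standardized effect: d = |μ_{layout A} − μ_{layout B}| / σ = |73.1 − 82.3| / 10.2 = 0.9020
Noncentrality parameter: δ = d·√(n/2) = 0.9020 × √(22/2) = 2.9915
Critical value for a two-sided test at α = 0.1: z_{α/2} = 1.645.
Power = Φ(δ − 1.645) + Φ(−δ − 1.645) = Φ(1.347) + Φ(-4.636) = 0.9109 + 0.0000 = 0.9109.
Type II error: β = 1 − power = 1 − 0.9109 = 0.0891.

β ≈ 0.089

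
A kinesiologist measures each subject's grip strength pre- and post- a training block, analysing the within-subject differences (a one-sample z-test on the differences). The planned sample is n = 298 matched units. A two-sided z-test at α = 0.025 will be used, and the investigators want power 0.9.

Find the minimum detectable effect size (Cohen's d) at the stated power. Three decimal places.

Required noncentrality: δ = z_{0.0125} + z_{0.10} = 2.241 + 1.282 = 3.523.
(The second rejection-region term Φ(−δ − z_{α/2}) is negligible and dropped.)
δ = d·√n ⇒ d = δ/√n = 3.523/√298 = 0.2041.

d ≈ 0.204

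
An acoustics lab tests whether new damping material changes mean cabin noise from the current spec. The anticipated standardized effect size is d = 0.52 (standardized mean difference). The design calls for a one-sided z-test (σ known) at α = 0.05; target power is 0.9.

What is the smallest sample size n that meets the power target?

n = 32

For power 0.9 need Φ(δ − z_{0.05}) = 0.9, so δ = z_{0.05} + z_{0.10} = 1.645 + 1.282 = 2.926.
δ = d·√n ⇒ n = (δ/d)² = (2.926 / 0.52)² = 31.67.
Round up to the next whole unit.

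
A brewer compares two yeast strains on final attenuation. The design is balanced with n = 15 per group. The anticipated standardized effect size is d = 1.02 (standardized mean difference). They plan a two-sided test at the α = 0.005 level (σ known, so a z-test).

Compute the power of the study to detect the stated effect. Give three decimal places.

Power ≈ 0.495

Noncentrality parameter: δ = d·√(n/2) = 1.02 × √(15/2) = 2.7934
Two-sided α = 0.005 → critical value z_{0.0025} = 2.807.
Power = Φ(δ − 2.807) + Φ(−δ − 2.807) = Φ(-0.014) + Φ(-5.600) = 0.4946 + 0.0000 = 0.4946.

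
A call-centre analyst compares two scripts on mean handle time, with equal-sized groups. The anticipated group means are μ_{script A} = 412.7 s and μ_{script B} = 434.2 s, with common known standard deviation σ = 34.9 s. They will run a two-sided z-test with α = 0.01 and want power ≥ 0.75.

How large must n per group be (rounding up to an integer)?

Standardized effect: d = |μ_{script A} − μ_{script B}| / σ = |412.7 − 434.2| / 34.9 = 0.6160
Set Φ(δ − 2.576) = 0.75; then δ − 2.576 = Φ⁻¹(0.75) = 0.674, giving δ = 3.250.
(For δ > 0 the lower-tail rejection region contributes negligibly to power, so the one-term inversion is standard.)
δ = d·√(n/2) ⇒ n = 2(δ/d)² = 2 × (3.250 / 0.6160)² = 55.67.
Rounding up, n = 56 per group.

n = 56 per group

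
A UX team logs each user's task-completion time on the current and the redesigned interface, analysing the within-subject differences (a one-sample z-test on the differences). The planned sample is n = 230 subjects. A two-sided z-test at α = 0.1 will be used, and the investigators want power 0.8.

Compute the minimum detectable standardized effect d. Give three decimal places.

d ≈ 0.164

Need Φ(δ − 1.645) = 0.8, so δ = 1.645 + 0.842 = 2.486.
(Lower-tail contribution to power is negligible for δ > 0.)
δ = d·√n ⇒ d = δ/√n = 2.486/√230 = 0.1640.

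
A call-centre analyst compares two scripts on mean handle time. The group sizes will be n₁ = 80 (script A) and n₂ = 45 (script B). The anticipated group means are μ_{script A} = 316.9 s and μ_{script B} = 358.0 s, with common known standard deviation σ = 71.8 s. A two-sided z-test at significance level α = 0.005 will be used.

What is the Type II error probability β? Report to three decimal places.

Standardized effect: d = |μ_{script A} − μ_{script B}| / σ = |316.9 − 358.0| / 71.8 = 0.5724
Noncentrality parameter: δ = d / √(1/n₁ + 1/n₂) = 0.5724 / √(1/80 + 1/45) = 3.0719
Two-sided α = 0.005 → critical value z_{0.0025} = 2.807.
Power = Φ(δ − 2.807) + Φ(−δ − 2.807) = Φ(0.265) + Φ(-5.879) = 0.6045 + 0.0000 = 0.6045.
Type II error: β = 1 − power = 1 − 0.6045 = 0.3955.

β ≈ 0.396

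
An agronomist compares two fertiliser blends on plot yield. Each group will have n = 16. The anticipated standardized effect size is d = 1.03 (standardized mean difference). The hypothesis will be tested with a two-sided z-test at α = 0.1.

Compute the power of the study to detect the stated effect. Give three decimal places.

Noncentrality parameter: δ = d·√(n/2) = 1.03 × √(16/2) = 2.9133
Critical value for a two-sided test at α = 0.1: z_{α/2} = 1.645.
Power = Φ(δ − 1.645) + Φ(−δ − 1.645) = Φ(1.268) + Φ(-4.558) = 0.8977 + 0.0000 = 0.8977.

Power ≈ 0.898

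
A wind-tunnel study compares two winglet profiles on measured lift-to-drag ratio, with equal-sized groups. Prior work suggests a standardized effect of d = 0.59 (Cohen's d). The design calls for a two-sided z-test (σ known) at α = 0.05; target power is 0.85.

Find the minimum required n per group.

n = 52 per group

Set Φ(δ − 1.960) = 0.85; then δ − 1.960 = Φ⁻¹(0.85) = 1.036, giving δ = 2.996.
(For δ > 0 the lower-tail rejection region contributes negligibly to power, so the one-term inversion is standard.)
δ = d·√(n/2) ⇒ n = 2(δ/d)² = 2 × (2.996 / 0.59)² = 51.59.
Round up to the next whole unit.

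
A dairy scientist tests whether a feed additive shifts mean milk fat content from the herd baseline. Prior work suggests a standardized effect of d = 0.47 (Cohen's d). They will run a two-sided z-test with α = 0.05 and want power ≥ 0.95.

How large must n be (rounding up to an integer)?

For power 0.95 need Φ(δ − z_{0.025}) = 0.95, so δ = z_{0.025} + z_{0.05} = 1.960 + 1.645 = 3.605.
(For δ > 0 the lower-tail rejection region contributes negligibly to power, so the one-term inversion is standard.)
δ = d·√n ⇒ n = (δ/d)² = (3.605 / 0.47)² = 58.83.
Rounding up, n = 59.

n = 59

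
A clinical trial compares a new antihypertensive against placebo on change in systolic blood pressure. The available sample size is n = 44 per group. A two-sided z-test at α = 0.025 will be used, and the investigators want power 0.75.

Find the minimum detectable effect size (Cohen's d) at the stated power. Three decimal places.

d ≈ 0.622

Need Φ(δ − 2.241) = 0.75, so δ = 2.241 + 0.674 = 2.916.
(Lower-tail contribution to power is negligible for δ > 0.)
δ = d·√(n/2) ⇒ d = δ/√(n/2) = 2.916/√(44/2) = 0.6217.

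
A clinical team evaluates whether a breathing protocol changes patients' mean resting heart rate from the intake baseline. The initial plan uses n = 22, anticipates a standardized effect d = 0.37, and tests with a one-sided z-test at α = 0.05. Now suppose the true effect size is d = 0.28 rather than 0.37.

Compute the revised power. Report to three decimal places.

Power ≈ 0.370

With d = 0.28: δ = d·√n = 0.28 × √22 = 1.3133. Critical value z_{0.05} = 1.645.
Revised power = Φ(δ − 1.645) = Φ(-0.332) = 0.3701.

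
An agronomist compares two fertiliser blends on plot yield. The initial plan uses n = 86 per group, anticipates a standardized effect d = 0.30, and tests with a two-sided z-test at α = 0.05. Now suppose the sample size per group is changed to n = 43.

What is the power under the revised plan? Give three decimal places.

Power ≈ 0.285

With n = 43 per group: δ = d·√(n/2) = 0.30 × √(43/2) = 1.3910. Critical value z_{0.025} = 1.960.
Revised power = Φ(δ − 1.960) + Φ(−δ − 1.960) = Φ(-0.569) + Φ(-3.351) = 0.2847 + 0.0004 = 0.2851.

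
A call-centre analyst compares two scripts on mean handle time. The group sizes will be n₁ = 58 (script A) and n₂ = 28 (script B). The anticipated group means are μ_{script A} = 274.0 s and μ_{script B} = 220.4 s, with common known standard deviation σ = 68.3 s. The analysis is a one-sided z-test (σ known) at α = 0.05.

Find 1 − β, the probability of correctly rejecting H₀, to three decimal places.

Standardized effect: d = |μ_{script A} − μ_{script B}| / σ = |274.0 − 220.4| / 68.3 = 0.7848
Noncentrality parameter: δ = d / √(1/n₁ + 1/n₂) = 0.7848 / √(1/58 + 1/28) = 3.4103
Critical value for a one-sided test at α = 0.05: z_α = 1.645.
Power = P(Z > 1.645 − δ) = Φ(1.765) = 0.9613.

Power ≈ 0.961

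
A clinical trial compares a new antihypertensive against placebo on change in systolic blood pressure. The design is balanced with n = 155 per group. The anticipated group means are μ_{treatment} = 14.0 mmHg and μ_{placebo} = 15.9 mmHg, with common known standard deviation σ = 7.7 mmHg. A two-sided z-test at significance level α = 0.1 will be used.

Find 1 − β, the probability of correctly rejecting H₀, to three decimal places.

Standardized effect: d = |μ_{treatment} − μ_{placebo}| / σ = |14.0 − 15.9| / 7.7 = 0.2468
Noncentrality parameter: δ = d·√(n/2) = 0.2468 × √(155/2) = 2.1723
Critical value for a two-sided test at α = 0.1: z_{α/2} = 1.645.
Power = Φ(δ − 1.645) + Φ(−δ − 1.645) = Φ(0.527) + Φ(-3.817) = 0.7010 + 0.0001 = 0.7011.

Power ≈ 0.701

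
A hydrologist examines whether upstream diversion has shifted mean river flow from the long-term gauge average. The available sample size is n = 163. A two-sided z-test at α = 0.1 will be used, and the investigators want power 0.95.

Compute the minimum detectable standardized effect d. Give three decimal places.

d ≈ 0.258

Need Φ(δ − 1.645) = 0.95, so δ = 1.645 + 1.645 = 3.290.
(Lower-tail contribution to power is negligible for δ > 0.)
δ = d·√n ⇒ d = δ/√n = 3.290/√163 = 0.2577.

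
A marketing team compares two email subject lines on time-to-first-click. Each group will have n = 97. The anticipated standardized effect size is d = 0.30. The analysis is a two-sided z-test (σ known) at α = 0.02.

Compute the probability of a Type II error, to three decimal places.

β ≈ 0.594

Noncentrality parameter: λ = d·√(n/2) = 0.30 × √(97/2) = 2.0893
Two-sided α = 0.02 → critical value z_{0.01} = 2.326.
Power = Φ(λ − 2.326) + Φ(−λ − 2.326) = Φ(-0.237) + Φ(-4.416) = 0.4063 + 0.0000 = 0.4063.
Type II error: β = 1 − power = 1 − 0.4063 = 0.5937.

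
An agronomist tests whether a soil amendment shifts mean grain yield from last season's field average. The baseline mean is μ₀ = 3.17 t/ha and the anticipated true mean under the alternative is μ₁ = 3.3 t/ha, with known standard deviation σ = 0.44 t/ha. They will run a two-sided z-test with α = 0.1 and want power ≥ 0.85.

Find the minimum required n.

Standardized effect: d = |μ₁ − μ₀| / σ = |3.3 − 3.17| / 0.44 = 0.2955
For power 0.85 need Φ(δ − z_{0.05}) = 0.85, so δ = z_{0.05} + z_{0.15} = 1.645 + 1.036 = 2.681.
(Ignoring the negligible lower-tail rejection probability gives the usual closed-form inversion.)
δ = d·√n ⇒ n = (δ/d)² = (2.681 / 0.2955)² = 82.36.
Rounding up, n = 83.

n = 83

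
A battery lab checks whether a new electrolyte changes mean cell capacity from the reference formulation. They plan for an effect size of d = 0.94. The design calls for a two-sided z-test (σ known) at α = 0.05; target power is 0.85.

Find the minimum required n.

Set Φ(δ − 1.960) = 0.85; then δ − 1.960 = Φ⁻¹(0.85) = 1.036, giving δ = 2.996.
(The Φ(−δ − z_{α/2}) term is vanishingly small for δ > 0 and is dropped in the standard sample-size formula.)
δ = d·√n ⇒ n = (δ/d)² = (2.996 / 0.94)² = 10.16.
Rounding up, n = 11.

n = 11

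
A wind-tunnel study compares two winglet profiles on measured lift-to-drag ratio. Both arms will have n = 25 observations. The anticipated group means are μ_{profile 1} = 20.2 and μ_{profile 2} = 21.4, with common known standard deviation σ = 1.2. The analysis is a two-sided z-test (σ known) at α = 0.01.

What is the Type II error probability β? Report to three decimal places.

Standardized effect: d = |μ_{profile 1} − μ_{profile 2}| / σ = |20.2 − 21.4| / 1.2 = 1.0000
Noncentrality parameter: δ = d·√(n/2) = 1.0000 × √(25/2) = 3.5355
Two-sided α = 0.01 → critical value z_{0.005} = 2.576.
Power = Φ(δ − 2.576) + Φ(−δ − 2.576) = Φ(0.960) + Φ(-6.111) = 0.8314 + 0.0000 = 0.8314.
Type II error: β = 1 − power = 1 − 0.8314 = 0.1686.

β ≈ 0.169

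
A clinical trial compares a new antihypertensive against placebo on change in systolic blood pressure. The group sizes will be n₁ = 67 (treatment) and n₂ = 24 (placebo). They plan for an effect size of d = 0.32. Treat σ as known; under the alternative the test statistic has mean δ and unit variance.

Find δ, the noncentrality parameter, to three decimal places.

δ = d / √(1/n₁ + 1/n₂) = 0.32 / √(1/67 + 1/24) = 1.3452

δ ≈ 1.345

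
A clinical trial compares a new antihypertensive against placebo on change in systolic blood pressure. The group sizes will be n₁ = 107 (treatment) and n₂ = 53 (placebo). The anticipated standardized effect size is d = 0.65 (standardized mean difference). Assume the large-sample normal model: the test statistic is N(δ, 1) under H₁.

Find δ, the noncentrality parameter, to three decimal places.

δ ≈ 3.870

The noncentrality parameter scales effect size by the design's sample-size factor: δ = d / √(1/n₁ + 1/n₂) = 0.65 / √(1/107 + 1/53) = 3.8698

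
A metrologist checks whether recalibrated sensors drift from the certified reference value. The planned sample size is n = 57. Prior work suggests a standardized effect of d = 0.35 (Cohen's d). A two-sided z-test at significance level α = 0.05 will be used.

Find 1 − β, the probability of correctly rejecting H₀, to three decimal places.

Noncentrality parameter: δ = d·√n = 0.35 × √57 = 2.6424
Critical value for a two-sided test at α = 0.05: z_{α/2} = 1.960.
Power = Φ(δ − 1.960) + Φ(−δ − 1.960) = Φ(0.682) + Φ(-4.602) = 0.7525 + 0.0000 = 0.7525.

Power ≈ 0.753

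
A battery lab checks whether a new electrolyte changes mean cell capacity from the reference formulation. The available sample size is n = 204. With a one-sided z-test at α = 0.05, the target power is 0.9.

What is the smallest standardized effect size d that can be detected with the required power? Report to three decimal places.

d ≈ 0.205

Required noncentrality: δ = z_{0.05} + z_{0.10} = 1.645 + 1.282 = 2.926.
δ = d·√n ⇒ d = δ/√n = 2.926/√204 = 0.2049.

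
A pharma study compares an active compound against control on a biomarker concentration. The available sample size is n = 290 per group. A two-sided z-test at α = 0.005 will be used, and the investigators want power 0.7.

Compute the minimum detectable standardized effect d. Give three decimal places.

Required noncentrality: δ = z_{0.0025} + z_{0.30} = 2.807 + 0.524 = 3.331.
(Lower-tail contribution to power is negligible for δ > 0.)
δ = d·√(n/2) ⇒ d = δ/√(n/2) = 3.331/√(290/2) = 0.2767.

d ≈ 0.277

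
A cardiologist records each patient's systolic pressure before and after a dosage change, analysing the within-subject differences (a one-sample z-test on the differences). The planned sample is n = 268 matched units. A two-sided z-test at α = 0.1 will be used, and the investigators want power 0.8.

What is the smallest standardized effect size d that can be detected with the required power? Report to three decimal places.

d ≈ 0.152

Need Φ(δ − 1.645) = 0.8, so δ = 1.645 + 0.842 = 2.486.
(Lower-tail contribution to power is negligible for δ > 0.)
δ = d·√n ⇒ d = δ/√n = 2.486/√268 = 0.1519.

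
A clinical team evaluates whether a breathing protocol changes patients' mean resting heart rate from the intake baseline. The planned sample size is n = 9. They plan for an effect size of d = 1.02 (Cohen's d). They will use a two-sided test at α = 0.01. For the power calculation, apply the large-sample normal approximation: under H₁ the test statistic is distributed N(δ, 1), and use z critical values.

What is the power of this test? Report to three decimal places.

Noncentrality parameter: δ = d·√n = 1.02 × √9 = 3.0600
Two-sided α = 0.01 → critical value z_{0.005} = 2.576.
Power = Φ(δ − 2.576) + Φ(−δ − 2.576) = Φ(0.484) + Φ(-5.636) = 0.6859 + 0.0000 = 0.6859.

Power ≈ 0.686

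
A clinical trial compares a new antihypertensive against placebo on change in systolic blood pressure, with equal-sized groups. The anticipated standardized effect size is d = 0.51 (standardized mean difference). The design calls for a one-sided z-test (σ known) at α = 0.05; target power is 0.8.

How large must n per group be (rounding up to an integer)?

For power 0.8 need Φ(δ − z_{0.05}) = 0.8, so δ = z_{0.05} + z_{0.20} = 1.645 + 0.842 = 2.486.
δ = d·√(n/2) ⇒ n = 2(δ/d)² = 2 × (2.486 / 0.51)² = 47.54.
Round up to the next whole unit.

n = 48 per group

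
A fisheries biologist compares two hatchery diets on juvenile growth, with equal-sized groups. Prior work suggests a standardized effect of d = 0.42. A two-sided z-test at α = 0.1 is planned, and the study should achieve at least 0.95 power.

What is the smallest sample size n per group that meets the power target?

n = 123 per group

Set Φ(δ − 1.645) = 0.95; then δ − 1.645 = Φ⁻¹(0.95) = 1.645, giving δ = 3.290.
(For δ > 0 the lower-tail rejection region contributes negligibly to power, so the one-term inversion is standard.)
δ = d·√(n/2) ⇒ n = 2(δ/d)² = 2 × (3.290 / 0.42)² = 122.70.
Round up to the next whole unit.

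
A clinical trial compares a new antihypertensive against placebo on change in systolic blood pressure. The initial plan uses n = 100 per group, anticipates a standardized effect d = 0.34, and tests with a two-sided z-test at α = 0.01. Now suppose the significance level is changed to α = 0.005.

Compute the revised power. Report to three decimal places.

δ = d·√(n/2) = 0.34 × √(100/2) = 2.4042 (unchanged). New critical value: z_{0.0025} = 2.807.
Revised power = Φ(δ − 2.807) + Φ(−δ − 2.807) = Φ(-0.403) + Φ(-5.211) = 0.3435 + 0.0000 = 0.3435.

Power ≈ 0.344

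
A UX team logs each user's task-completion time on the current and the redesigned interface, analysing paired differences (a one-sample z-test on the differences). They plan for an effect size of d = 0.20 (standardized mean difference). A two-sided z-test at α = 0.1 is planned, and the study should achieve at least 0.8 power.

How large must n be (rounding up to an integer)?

n = 155

For power 0.8 need Φ(δ − z_{0.05}) = 0.8, so δ = z_{0.05} + z_{0.20} = 1.645 + 0.842 = 2.486.
(The Φ(−δ − z_{α/2}) term is vanishingly small for δ > 0 and is dropped in the standard sample-size formula.)
δ = d·√n ⇒ n = (δ/d)² = (2.486 / 0.20)² = 154.56.
Rounding up, n = 155.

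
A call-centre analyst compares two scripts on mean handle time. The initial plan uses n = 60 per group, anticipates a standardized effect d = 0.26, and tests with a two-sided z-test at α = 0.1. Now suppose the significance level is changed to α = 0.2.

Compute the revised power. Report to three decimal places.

Power ≈ 0.560

δ = d·√(n/2) = 0.26 × √(60/2) = 1.4241 (unchanged). New critical value: z_{0.1} = 1.282.
Revised power = Φ(δ − 1.282) + Φ(−δ − 1.282) = Φ(0.143) + Φ(-2.706) = 0.5567 + 0.0034 = 0.5601.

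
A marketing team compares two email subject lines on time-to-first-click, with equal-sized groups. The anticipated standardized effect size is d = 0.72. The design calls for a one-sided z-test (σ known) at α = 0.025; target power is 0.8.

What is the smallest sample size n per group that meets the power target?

Set Φ(δ − 1.960) = 0.8; then δ − 1.960 = Φ⁻¹(0.8) = 0.842, giving δ = 2.802.
δ = d·√(n/2) ⇒ n = 2(δ/d)² = 2 × (2.802 / 0.72)² = 30.28.
Rounding up, n = 31 per group.

n = 31 per group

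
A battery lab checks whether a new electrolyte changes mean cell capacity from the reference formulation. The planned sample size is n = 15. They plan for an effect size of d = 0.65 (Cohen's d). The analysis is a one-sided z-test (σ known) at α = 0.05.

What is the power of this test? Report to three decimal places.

Power ≈ 0.809

Noncentrality parameter: δ = d·√n = 0.65 × √15 = 2.5174
One-sided α = 0.05 → critical value z_{0.05} = 1.645.
Power = Φ(δ − 1.645) = Φ(0.873) = 0.8086.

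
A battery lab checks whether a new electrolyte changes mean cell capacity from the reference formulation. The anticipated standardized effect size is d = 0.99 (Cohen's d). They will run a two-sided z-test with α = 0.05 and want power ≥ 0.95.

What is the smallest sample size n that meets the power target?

n = 14

Set Φ(δ − 1.960) = 0.95; then δ − 1.960 = Φ⁻¹(0.95) = 1.645, giving δ = 3.605.
(For δ > 0 the lower-tail rejection region contributes negligibly to power, so the one-term inversion is standard.)
δ = d·√n ⇒ n = (δ/d)² = (3.605 / 0.99)² = 13.26.
Rounding up, n = 14.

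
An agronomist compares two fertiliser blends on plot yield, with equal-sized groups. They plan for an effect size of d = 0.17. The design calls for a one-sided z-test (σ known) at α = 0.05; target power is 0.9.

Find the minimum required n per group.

n = 593 per group

For power 0.9 need Φ(δ − z_{0.05}) = 0.9, so δ = z_{0.05} + z_{0.10} = 1.645 + 1.282 = 2.926.
δ = d·√(n/2) ⇒ n = 2(δ/d)² = 2 × (2.926 / 0.17)² = 592.65.
Round up to the next whole unit.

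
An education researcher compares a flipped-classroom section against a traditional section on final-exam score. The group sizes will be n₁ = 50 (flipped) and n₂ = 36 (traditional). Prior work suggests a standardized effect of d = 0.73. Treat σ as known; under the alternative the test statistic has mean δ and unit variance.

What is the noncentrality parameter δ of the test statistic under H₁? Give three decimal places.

δ = d / √(1/n₁ + 1/n₂) = 0.73 / √(1/50 + 1/36) = 3.3397

δ ≈ 3.340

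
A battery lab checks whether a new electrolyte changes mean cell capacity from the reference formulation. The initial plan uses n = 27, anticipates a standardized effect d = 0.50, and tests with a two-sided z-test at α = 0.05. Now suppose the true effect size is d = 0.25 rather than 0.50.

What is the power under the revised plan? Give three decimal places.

Power ≈ 0.255

With d = 0.25: δ = d·√n = 0.25 × √27 = 1.2990. Critical value z_{0.025} = 1.960.
Revised power = Φ(δ − 1.960) + Φ(−δ − 1.960) = Φ(-0.661) + Φ(-3.259) = 0.2543 + 0.0006 = 0.2549.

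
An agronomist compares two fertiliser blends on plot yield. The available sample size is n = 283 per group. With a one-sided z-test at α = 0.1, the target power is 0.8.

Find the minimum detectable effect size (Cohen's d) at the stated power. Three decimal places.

Need Φ(δ − 1.282) = 0.8, so δ = 1.282 + 0.842 = 2.123.
δ = d·√(n/2) ⇒ d = δ/√(n/2) = 2.123/√(283/2) = 0.1785.

d ≈ 0.178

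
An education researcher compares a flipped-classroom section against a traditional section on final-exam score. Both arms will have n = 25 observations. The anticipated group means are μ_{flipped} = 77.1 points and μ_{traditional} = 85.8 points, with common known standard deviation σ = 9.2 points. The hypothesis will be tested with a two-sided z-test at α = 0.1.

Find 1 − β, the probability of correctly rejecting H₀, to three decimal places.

Power ≈ 0.955

Standardized effect: d = |μ_{flipped} − μ_{traditional}| / σ = |77.1 − 85.8| / 9.2 = 0.9457
Noncentrality parameter: λ = d·√(n/2) = 0.9457 × √(25/2) = 3.3434
Two-sided α = 0.1 → critical value z_{0.05} = 1.645.
Power = Φ(λ − 1.645) + Φ(−λ − 1.645) = Φ(1.699) + Φ(-4.988) = 0.9553 + 0.0000 = 0.9553.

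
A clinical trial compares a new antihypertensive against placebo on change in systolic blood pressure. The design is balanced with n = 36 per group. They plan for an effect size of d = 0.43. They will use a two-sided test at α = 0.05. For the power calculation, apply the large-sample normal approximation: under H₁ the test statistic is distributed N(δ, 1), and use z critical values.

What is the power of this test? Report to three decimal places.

Noncentrality parameter: δ = d·√(n/2) = 0.43 × √(36/2) = 1.8243
Critical value for a two-sided test at α = 0.05: z_{α/2} = 1.960.
Power = Φ(δ − 1.960) + Φ(−δ − 1.960) = Φ(-0.136) + Φ(-3.784) = 0.4461 + 0.0001 = 0.4461.

Power ≈ 0.446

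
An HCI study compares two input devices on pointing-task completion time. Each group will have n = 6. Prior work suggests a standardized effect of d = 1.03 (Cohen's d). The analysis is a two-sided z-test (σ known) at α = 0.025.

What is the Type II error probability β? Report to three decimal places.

Noncentrality parameter: δ = d·√(n/2) = 1.03 × √(6/2) = 1.7840
Two-sided α = 0.025 → critical value z_{0.0125} = 2.241.
Power = Φ(δ − 2.241) + Φ(−δ − 2.241) = Φ(-0.457) + Φ(-4.025) = 0.3237 + 0.0000 = 0.3237.
Type II error: β = 1 − power = 1 − 0.3237 = 0.6763.

β ≈ 0.676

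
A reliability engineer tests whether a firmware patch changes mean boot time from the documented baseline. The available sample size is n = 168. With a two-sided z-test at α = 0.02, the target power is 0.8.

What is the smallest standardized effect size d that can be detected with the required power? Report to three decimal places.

Required noncentrality: δ = z_{0.01} + z_{0.20} = 2.326 + 0.842 = 3.168.
(The second rejection-region term Φ(−δ − z_{α/2}) is negligible and dropped.)
δ = d·√n ⇒ d = δ/√n = 3.168/√168 = 0.2444.

d ≈ 0.244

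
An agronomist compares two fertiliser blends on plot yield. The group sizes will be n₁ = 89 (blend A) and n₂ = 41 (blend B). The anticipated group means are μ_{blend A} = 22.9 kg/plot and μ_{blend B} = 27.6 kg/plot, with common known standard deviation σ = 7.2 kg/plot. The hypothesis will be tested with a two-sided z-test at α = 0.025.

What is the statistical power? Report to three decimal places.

Power ≈ 0.888

Standardized effect: d = |μ_{blend A} − μ_{blend B}| / σ = |22.9 − 27.6| / 7.2 = 0.6528
Noncentrality parameter: δ = d / √(1/n₁ + 1/n₂) = 0.6528 / √(1/89 + 1/41) = 3.4584
Two-sided α = 0.025 → critical value z_{0.0125} = 2.241.
Power = Φ(δ − 2.241) + Φ(−δ − 2.241) = Φ(1.217) + Φ(-5.700) = 0.8882 + 0.0000 = 0.8882.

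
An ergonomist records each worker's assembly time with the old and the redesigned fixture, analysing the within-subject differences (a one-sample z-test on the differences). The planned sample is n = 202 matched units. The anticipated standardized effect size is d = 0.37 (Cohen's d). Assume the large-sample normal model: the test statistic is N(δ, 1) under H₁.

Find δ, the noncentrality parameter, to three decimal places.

δ ≈ 5.259

The noncentrality parameter scales effect size by the design's sample-size factor: δ = d·√n = 0.37 × √202 = 5.2587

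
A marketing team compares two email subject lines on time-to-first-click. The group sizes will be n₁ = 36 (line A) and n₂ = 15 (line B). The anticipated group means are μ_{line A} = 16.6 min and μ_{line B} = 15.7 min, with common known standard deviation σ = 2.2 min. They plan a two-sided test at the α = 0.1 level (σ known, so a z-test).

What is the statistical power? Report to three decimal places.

Standardized effect: d = |μ_{line A} − μ_{line B}| / σ = |16.6 − 15.7| / 2.2 = 0.4091
Noncentrality parameter: δ = d / √(1/n₁ + 1/n₂) = 0.4091 / √(1/36 + 1/15) = 1.3312
Two-sided α = 0.1 → critical value z_{0.05} = 1.645.
Power = Φ(δ − 1.645) + Φ(−δ − 1.645) = Φ(-0.314) + Φ(-2.976) = 0.3769 + 0.0015 = 0.3783.

Power ≈ 0.378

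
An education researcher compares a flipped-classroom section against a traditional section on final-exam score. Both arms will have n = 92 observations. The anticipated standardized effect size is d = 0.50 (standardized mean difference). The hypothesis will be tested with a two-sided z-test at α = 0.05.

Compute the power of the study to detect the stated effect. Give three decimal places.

Noncentrality parameter: δ = d·√(n/2) = 0.50 × √(92/2) = 3.3912
Critical value for a two-sided test at α = 0.05: z_{α/2} = 1.960.
Power = Φ(δ − 1.960) + Φ(−δ − 1.960) = Φ(1.431) + Φ(-5.351) = 0.9238 + 0.0000 = 0.9238.

Power ≈ 0.924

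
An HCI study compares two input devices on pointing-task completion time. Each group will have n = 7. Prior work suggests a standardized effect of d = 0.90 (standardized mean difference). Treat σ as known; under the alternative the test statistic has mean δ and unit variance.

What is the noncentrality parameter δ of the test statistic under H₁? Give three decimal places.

δ ≈ 1.684

δ = d·√(n/2) = 0.90 × √(7/2) = 1.6837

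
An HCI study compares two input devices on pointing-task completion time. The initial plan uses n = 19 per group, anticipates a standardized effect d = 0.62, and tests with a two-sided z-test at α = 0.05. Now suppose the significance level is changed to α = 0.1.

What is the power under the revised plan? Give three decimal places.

Power ≈ 0.605

δ = d·√(n/2) = 0.62 × √(19/2) = 1.9110 (unchanged). New critical value: z_{0.05} = 1.645.
Revised power = Φ(δ − 1.645) + Φ(−δ − 1.645) = Φ(0.266) + Φ(-3.556) = 0.6049 + 0.0002 = 0.6051.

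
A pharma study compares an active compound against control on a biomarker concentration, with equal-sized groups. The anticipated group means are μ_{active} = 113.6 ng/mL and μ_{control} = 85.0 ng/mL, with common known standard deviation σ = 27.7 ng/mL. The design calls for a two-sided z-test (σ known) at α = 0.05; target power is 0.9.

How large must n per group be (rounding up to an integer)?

Standardized effect: d = |μ_{active} − μ_{control}| / σ = |113.6 − 85.0| / 27.7 = 1.0325
Set Φ(δ − 1.960) = 0.9; then δ − 1.960 = Φ⁻¹(0.9) = 1.282, giving δ = 3.242.
(For δ > 0 the lower-tail rejection region contributes negligibly to power, so the one-term inversion is standard.)
δ = d·√(n/2) ⇒ n = 2(δ/d)² = 2 × (3.242 / 1.0325)² = 19.71.
Rounding up, n = 20 per group.

n = 20 per group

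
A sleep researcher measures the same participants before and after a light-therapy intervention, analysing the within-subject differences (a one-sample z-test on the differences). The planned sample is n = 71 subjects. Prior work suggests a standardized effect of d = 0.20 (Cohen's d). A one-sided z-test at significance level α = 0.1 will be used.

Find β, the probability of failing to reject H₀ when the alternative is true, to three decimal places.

Noncentrality parameter: δ = d·√n = 0.20 × √71 = 1.6852
One-sided α = 0.1 → critical value z_{0.1} = 1.282.
Power = P(Z > 1.282 − δ) = Φ(0.404) = 0.6568.
Type II error: β = 1 − power = 1 − 0.6568 = 0.3432.

β ≈ 0.343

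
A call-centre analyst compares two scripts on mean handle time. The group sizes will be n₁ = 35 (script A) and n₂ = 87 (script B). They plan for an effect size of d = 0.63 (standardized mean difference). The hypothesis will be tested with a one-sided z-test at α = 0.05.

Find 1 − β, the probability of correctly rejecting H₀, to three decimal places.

Noncentrality parameter: δ = d / √(1/n₁ + 1/n₂) = 0.63 / √(1/35 + 1/87) = 3.1474
Critical value for a one-sided test at α = 0.05: z_α = 1.645.
Power = Φ(δ − 1.645) = Φ(1.503) = 0.9335.

Power ≈ 0.934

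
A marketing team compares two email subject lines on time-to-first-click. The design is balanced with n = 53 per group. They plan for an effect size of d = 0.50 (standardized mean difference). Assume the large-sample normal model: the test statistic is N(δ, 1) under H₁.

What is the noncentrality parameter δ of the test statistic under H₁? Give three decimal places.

δ ≈ 2.574

δ = d·√(n/2) = 0.50 × √(53/2) = 2.5739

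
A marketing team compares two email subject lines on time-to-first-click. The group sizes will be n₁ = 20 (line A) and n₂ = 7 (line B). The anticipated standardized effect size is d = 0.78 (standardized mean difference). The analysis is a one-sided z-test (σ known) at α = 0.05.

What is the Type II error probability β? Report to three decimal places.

β ≈ 0.448

Noncentrality parameter: λ = d / √(1/n₁ + 1/n₂) = 0.78 / √(1/20 + 1/7) = 1.7761
One-sided α = 0.05 → critical value z_{0.05} = 1.645.
Power = Φ(λ − 1.645) = Φ(0.131) = 0.5522.
Type II error: β = 1 − power = 1 − 0.5522 = 0.4478.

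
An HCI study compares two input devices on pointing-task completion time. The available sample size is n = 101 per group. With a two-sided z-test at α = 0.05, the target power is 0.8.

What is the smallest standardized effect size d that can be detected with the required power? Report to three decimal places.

d ≈ 0.394

Required noncentrality: δ = z_{0.025} + z_{0.20} = 1.960 + 0.842 = 2.802.
(The second rejection-region term Φ(−δ − z_{α/2}) is negligible and dropped.)
δ = d·√(n/2) ⇒ d = δ/√(n/2) = 2.802/√(101/2) = 0.3942.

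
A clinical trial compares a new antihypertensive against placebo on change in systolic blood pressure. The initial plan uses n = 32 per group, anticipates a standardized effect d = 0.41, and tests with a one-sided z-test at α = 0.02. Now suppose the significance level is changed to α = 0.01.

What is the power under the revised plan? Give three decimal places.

δ = d·√(n/2) = 0.41 × √(32/2) = 1.6400 (unchanged). New critical value: z_{0.01} = 2.326.
Revised power = P(Z > 2.326 − δ) = Φ(-0.686) = 0.2462.

Power ≈ 0.246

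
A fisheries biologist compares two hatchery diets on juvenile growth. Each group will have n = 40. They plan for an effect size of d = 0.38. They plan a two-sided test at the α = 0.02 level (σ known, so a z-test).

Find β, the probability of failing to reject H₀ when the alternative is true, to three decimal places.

β ≈ 0.735

Noncentrality parameter: δ = d·√(n/2) = 0.38 × √(40/2) = 1.6994
Critical value for a two-sided test at α = 0.02: z_{α/2} = 2.326.
Power = Φ(δ − 2.326) + Φ(−δ − 2.326) = Φ(-0.627) + Φ(-4.026) = 0.2654 + 0.0000 = 0.2654.
Type II error: β = 1 − power = 1 − 0.2654 = 0.7346.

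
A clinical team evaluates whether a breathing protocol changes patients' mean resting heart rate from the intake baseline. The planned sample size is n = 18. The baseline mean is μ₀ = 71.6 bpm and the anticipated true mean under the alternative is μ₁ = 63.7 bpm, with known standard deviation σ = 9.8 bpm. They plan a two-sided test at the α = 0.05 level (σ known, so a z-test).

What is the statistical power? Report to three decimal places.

Power ≈ 0.928

Standardized effect: d = |μ₁ − μ₀| / σ = |63.7 − 71.6| / 9.8 = 0.8061
Noncentrality parameter: δ = d·√n = 0.8061 × √18 = 3.4201
Critical value for a two-sided test at α = 0.05: z_{α/2} = 1.960.
Power = Φ(δ − 1.960) + Φ(−δ − 1.960) = Φ(1.460) + Φ(-5.380) = 0.9279 + 0.0000 = 0.9279.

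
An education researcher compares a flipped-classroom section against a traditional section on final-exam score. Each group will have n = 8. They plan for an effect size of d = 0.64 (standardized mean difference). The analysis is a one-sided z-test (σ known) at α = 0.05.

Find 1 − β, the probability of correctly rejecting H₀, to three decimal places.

Power ≈ 0.358

Noncentrality parameter: δ = d·√(n/2) = 0.64 × √(8/2) = 1.2800
Critical value for a one-sided test at α = 0.05: z_α = 1.645.
Power = P(Z > 1.645 − δ) = Φ(-0.365) = 0.3576.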